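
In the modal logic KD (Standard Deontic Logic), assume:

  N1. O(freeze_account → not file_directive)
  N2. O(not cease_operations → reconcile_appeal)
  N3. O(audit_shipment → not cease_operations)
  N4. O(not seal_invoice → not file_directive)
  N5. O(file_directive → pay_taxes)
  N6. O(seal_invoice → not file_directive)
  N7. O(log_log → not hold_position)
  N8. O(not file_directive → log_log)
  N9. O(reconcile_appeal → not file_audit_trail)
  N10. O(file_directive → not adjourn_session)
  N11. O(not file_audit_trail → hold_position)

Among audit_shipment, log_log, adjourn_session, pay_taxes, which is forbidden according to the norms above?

Premises 6 and 4 cover both cases: O(seal_invoice → not file_directive) and O(not seal_invoice → not file_directive). Since seal_invoice ∨ not seal_invoice is a tautology, O(not file_directive) follows.
From O(not file_directive) and premise 8, O(not file_directive → log_log), we obtain O(log_log).
Premise 7 is O(log_log → not hold_position); since O(log_log), deontic closure gives O(not hold_position).
Premise 11, O(not file_audit_trail → hold_position), contraposes to O(not hold_position → file_audit_trail); with O(not hold_position) we get O(file_audit_trail).
The contrapositive of premise 9 (O(reconcile_appeal → not file_audit_trail)) is O(file_audit_trail → not reconcile_appeal), and O(file_audit_trail) is already established, so O(not reconcile_appeal).
Premise 2, O(not cease_operations → reconcile_appeal), contraposes to O(not reconcile_appeal → cease_operations); with O(not reconcile_appeal) we get O(cease_operations).
The contrapositive of premise 3 (O(audit_shipment → not cease_operations)) is O(cease_operations → not audit_shipment), and O(cease_operations) is already established, so O(not audit_shipment).
So O(not audit_shipment) holds, i.e. audit_shipment is forbidden. None of the other listed options is forbidden under the premises.

audit_shipment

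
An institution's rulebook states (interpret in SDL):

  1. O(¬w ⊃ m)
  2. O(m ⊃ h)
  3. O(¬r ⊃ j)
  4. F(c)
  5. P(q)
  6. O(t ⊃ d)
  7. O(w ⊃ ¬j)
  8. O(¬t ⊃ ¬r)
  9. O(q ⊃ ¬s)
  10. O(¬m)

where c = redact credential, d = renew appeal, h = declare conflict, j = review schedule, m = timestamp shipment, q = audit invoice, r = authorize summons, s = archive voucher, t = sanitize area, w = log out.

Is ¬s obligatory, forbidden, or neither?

Premise 9 is O(q ⊃ ¬s), but O(q) is not derivable from the premises (the permission P(q) asserts only ¬O(¬q), not O(q)), so it does not yield O(¬s).
No premise or chain of K-axiom applications forces O(¬s), and none forces O(s). So ¬s is neither obligatory nor forbidden under these norms.

Neither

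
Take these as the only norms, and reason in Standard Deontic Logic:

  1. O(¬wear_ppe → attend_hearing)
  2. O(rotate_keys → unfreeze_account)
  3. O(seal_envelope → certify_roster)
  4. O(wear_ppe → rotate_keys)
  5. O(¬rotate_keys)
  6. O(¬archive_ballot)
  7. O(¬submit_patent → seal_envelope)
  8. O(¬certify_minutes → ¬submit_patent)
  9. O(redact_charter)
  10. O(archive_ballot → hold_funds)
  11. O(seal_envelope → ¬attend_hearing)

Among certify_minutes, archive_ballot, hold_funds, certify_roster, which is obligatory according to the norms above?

Premise 5 gives O(¬rotate_keys).
Premise 4, O(wear_ppe → rotate_keys), contraposes to O(¬rotate_keys → ¬wear_ppe); with O(¬rotate_keys) we get O(¬wear_ppe).
With premise 1, O(¬wear_ppe → attend_hearing), the K-axiom yields O(attend_hearing).
Premise 11, O(seal_envelope → ¬attend_hearing), contraposes to O(attend_hearing → ¬seal_envelope); with O(attend_hearing) we get O(¬seal_envelope).
The contrapositive of premise 7 (O(¬submit_patent → seal_envelope)) is O(¬seal_envelope → submit_patent), and O(¬seal_envelope) is already established, so O(submit_patent).
Premise 8, O(¬certify_minutes → ¬submit_patent), contraposes to O(submit_patent → certify_minutes); with O(submit_patent) we get O(certify_minutes).
So O(certify_minutes) holds — certify_minutes is obligatory. None of the other listed options is made obligatory by any chain of premises.

certify_minutes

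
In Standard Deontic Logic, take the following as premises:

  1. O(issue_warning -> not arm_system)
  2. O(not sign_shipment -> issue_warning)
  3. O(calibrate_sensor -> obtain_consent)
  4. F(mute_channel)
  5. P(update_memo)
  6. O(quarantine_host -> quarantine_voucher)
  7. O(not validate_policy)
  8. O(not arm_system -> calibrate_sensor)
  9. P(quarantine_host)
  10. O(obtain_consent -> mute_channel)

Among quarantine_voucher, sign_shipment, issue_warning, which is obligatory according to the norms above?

sign_shipment

F(mute_channel) at premise 4 means O(not mute_channel).
Premise 10 is O(obtain_consent -> mute_channel); contrapositively O(not mute_channel -> not obtain_consent). Since O(not mute_channel) holds, K gives O(not obtain_consent).
Premise 3 is O(calibrate_sensor -> obtain_consent); contrapositively O(not obtain_consent -> not calibrate_sensor). Since O(not obtain_consent) holds, K gives O(not calibrate_sensor).
Premise 8 is O(not arm_system -> calibrate_sensor); contrapositively O(not calibrate_sensor -> arm_system). Since O(not calibrate_sensor) holds, K gives O(arm_system).
Premise 1, O(issue_warning -> not arm_system), contraposes to O(arm_system -> not issue_warning); with O(arm_system) we get O(not issue_warning).
Premise 2, O(not sign_shipment -> issue_warning), contraposes to O(not issue_warning -> sign_shipment); with O(not issue_warning) we get O(sign_shipment).
So O(sign_shipment) holds — sign_shipment is obligatory. None of the other listed options is made obligatory by any chain of premises.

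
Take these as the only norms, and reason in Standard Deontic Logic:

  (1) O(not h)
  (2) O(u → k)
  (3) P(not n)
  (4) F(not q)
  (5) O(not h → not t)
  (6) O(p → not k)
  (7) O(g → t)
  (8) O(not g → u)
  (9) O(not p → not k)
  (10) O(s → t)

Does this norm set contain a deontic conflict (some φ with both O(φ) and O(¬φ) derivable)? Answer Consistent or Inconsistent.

By case analysis on not p: premise 9 gives O(not p → not k) and premise 6 gives O(p → not k), so O(not k) either way.
The contrapositive of premise 2 (O(u → k)) is O(not k → not u), and O(not k) is already established, so O(not u).
The contrapositive of premise 8 (O(not g → u)) is O(not u → g), and O(not u) is already established, so O(g).
From O(g) and premise 7, O(g → t), we obtain O(t).
Premise 5 is O(not h → not t); contrapositively O(t → h). Since O(t) holds, K gives O(h).
Yet premise 1 states O(not h).
We now have both O(h) and O(not h) — h is simultaneously obligatory and forbidden, violating the D-axiom.

Inconsistent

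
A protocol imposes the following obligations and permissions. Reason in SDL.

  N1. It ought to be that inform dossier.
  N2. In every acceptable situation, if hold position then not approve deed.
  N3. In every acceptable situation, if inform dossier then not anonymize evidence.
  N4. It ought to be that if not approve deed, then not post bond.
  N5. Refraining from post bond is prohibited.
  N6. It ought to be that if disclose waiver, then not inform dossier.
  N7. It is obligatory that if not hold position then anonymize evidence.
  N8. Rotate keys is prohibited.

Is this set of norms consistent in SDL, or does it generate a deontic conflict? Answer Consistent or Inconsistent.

Premise 5, F(¬post_bond), is equivalent to O(post_bond).
Premise 4 is O(¬approve_deed → ¬post_bond); contrapositively O(post_bond → approve_deed). Since O(post_bond) holds, K gives O(approve_deed).
Premise 2, O(hold_position → ¬approve_deed), contraposes to O(approve_deed → ¬hold_position); with O(approve_deed) we get O(¬hold_position).
Applying K to premise 7 (O(¬hold_position → anonymize_evidence)) and O(¬hold_position) yields O(anonymize_evidence).
Premise 3, O(inform_dossier → ¬anonymize_evidence), contraposes to O(anonymize_evidence → ¬inform_dossier); with O(anonymize_evidence) we get O(¬inform_dossier).
But premise 1 directly asserts O(inform_dossier).
We now have both O(¬inform_dossier) and O(inform_dossier) — inform_dossier is simultaneously obligatory and forbidden, violating the D-axiom.

Inconsistent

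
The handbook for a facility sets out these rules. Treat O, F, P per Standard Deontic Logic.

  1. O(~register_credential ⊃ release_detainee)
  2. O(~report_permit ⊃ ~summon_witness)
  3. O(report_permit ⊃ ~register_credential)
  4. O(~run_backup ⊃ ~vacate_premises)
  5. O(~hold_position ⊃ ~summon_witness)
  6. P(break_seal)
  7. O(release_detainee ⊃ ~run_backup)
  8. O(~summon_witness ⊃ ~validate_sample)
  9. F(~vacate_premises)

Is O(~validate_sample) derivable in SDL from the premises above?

Yes

Premise 9 is F(~vacate_premises), i.e. O(vacate_premises).
Premise 4 is O(~run_backup ⊃ ~vacate_premises); contrapositively O(vacate_premises ⊃ run_backup). Since O(vacate_premises) holds, K gives O(run_backup).
Premise 7, O(release_detainee ⊃ ~run_backup), contraposes to O(run_backup ⊃ ~release_detainee); with O(run_backup) we get O(~release_detainee).
Premise 1, O(~register_credential ⊃ release_detainee), contraposes to O(~release_detainee ⊃ register_credential); with O(~release_detainee) we get O(register_credential).
Premise 3, O(report_permit ⊃ ~register_credential), contraposes to O(register_credential ⊃ ~report_permit); with O(register_credential) we get O(~report_permit).
From O(~report_permit) and premise 2, O(~report_permit ⊃ ~summon_witness), we obtain O(~summon_witness).
Premise 8 is O(~summon_witness ⊃ ~validate_sample); since O(~summon_witness), deontic closure gives O(~validate_sample).
Premises 5, 6 do not contribute to this derivation.
So O(~validate_sample) follows.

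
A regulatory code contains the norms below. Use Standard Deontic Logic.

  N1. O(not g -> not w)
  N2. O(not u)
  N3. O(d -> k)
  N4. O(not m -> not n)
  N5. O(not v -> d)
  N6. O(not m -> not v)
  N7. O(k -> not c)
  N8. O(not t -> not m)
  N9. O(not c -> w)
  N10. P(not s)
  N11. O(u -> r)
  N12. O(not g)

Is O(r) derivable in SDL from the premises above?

No

Premise 11 is O(u -> r), but O(u) is not derivable from the premises, so it does not yield O(r).
No other premise forces O(r). An ideal world satisfying every premise can still have r false, so O(r) is not derivable.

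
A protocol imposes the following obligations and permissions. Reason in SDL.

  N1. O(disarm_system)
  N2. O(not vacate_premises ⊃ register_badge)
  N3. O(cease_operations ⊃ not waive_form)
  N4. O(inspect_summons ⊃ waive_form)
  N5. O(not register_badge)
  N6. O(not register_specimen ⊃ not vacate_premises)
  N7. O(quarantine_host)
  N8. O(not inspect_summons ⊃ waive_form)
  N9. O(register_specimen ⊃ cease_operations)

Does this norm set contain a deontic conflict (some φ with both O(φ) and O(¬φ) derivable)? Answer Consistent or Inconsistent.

Inconsistent

By case analysis on inspect_summons: premise 4 gives O(inspect_summons ⊃ waive_form) and premise 8 gives O(not inspect_summons ⊃ waive_form), so O(waive_form) either way.
Premise 3 is O(cease_operations ⊃ not waive_form); contrapositively O(waive_form ⊃ not cease_operations). Since O(waive_form) holds, K gives O(not cease_operations).
Premise 9, O(register_specimen ⊃ cease_operations), contraposes to O(not cease_operations ⊃ not register_specimen); with O(not cease_operations) we get O(not register_specimen).
With premise 6, O(not register_specimen ⊃ not vacate_premises), the K-axiom yields O(not vacate_premises).
From O(not vacate_premises) and premise 2, O(not vacate_premises ⊃ register_badge), we obtain O(register_badge).
However, premise 5 gives O(not register_badge).
We now have both O(register_badge) and O(not register_badge) — register_badge is simultaneously obligatory and forbidden, violating the D-axiom.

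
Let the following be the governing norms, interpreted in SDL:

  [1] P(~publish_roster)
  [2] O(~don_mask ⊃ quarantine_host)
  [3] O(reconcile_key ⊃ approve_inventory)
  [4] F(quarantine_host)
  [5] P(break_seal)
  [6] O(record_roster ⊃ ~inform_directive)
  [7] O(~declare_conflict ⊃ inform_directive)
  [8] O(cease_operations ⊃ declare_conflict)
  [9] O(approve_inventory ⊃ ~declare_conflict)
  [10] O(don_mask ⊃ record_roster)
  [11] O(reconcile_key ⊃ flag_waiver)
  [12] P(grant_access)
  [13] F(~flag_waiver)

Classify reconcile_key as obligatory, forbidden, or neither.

Premise 4, F(quarantine_host), is equivalent to O(~quarantine_host).
The contrapositive of premise 2 (O(~don_mask ⊃ quarantine_host)) is O(~quarantine_host ⊃ don_mask), and O(~quarantine_host) is already established, so O(don_mask).
With premise 10, O(don_mask ⊃ record_roster), the K-axiom yields O(record_roster).
Applying K to premise 6 (O(record_roster ⊃ ~inform_directive)) and O(record_roster) yields O(~inform_directive).
Premise 7, O(~declare_conflict ⊃ inform_directive), contraposes to O(~inform_directive ⊃ declare_conflict); with O(~inform_directive) we get O(declare_conflict).
Premise 9, O(approve_inventory ⊃ ~declare_conflict), contraposes to O(declare_conflict ⊃ ~approve_inventory); with O(declare_conflict) we get O(~approve_inventory).
The contrapositive of premise 3 (O(reconcile_key ⊃ approve_inventory)) is O(~approve_inventory ⊃ ~reconcile_key), and O(~approve_inventory) is already established, so O(~reconcile_key).
Premises 1, 5, 8, 11, 12, 13 do not contribute to this derivation.
Thus O(~reconcile_key), which is F(reconcile_key): reconcile_key is forbidden.

Forbidden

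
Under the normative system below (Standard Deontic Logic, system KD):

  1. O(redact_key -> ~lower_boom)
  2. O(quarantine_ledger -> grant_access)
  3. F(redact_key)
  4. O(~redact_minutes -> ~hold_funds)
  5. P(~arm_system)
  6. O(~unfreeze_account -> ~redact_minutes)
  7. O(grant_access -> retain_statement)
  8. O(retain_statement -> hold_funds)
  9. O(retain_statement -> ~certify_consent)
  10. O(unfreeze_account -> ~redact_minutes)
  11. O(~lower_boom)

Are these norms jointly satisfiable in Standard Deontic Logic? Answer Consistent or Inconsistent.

Consistent

Premise 1 is O(redact_key -> ~lower_boom); even if O(~lower_boom) held, inferring O(redact_key) would be affirming the consequent — invalid.
So O(redact_key) is not derivable, and the apparent clash with O(~redact_key) does not arise.
A world satisfying every obligation exists (e.g. arm_system=false, certify_consent=false, grant_access=false, hold_funds=false, lower_boom=false, quarantine_ledger=false, redact_key=false, redact_minutes=false, retain_statement=false, unfreeze_account=false); no atom is both obligatory and forbidden, so the set is consistent.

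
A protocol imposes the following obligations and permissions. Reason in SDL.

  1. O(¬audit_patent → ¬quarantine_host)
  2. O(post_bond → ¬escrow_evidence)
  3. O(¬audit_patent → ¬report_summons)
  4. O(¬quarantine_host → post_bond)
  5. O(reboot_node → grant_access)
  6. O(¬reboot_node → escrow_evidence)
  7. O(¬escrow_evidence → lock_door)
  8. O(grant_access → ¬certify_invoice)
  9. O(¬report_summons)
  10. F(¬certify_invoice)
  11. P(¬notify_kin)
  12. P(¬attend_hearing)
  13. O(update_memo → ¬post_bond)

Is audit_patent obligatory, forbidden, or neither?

F(¬certify_invoice) at premise 10 means O(certify_invoice).
The contrapositive of premise 8 (O(grant_access → ¬certify_invoice)) is O(certify_invoice → ¬grant_access), and O(certify_invoice) is already established, so O(¬grant_access).
Premise 5, O(reboot_node → grant_access), contraposes to O(¬grant_access → ¬reboot_node); with O(¬grant_access) we get O(¬reboot_node).
Applying K to premise 6 (O(¬reboot_node → escrow_evidence)) and O(¬reboot_node) yields O(escrow_evidence).
Premise 2, O(post_bond → ¬escrow_evidence), contraposes to O(escrow_evidence → ¬post_bond); with O(escrow_evidence) we get O(¬post_bond).
The contrapositive of premise 4 (O(¬quarantine_host → post_bond)) is O(¬post_bond → quarantine_host), and O(¬post_bond) is already established, so O(quarantine_host).
Premise 1, O(¬audit_patent → ¬quarantine_host), contraposes to O(quarantine_host → audit_patent); with O(quarantine_host) we get O(audit_patent).
Premises 3, 7, 9, 11, 12, 13 do not contribute to this derivation.
Hence audit_patent is obligatory.

Obligatory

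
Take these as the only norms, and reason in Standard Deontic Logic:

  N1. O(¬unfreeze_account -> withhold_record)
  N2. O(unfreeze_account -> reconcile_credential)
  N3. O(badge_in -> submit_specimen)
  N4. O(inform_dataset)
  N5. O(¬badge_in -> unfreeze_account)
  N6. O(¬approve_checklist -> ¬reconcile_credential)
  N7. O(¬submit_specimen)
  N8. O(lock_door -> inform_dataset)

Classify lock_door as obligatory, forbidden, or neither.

Neither

Premise 8 is O(lock_door -> inform_dataset); even if O(inform_dataset) held, inferring O(lock_door) would be affirming the consequent — invalid.
No premise or chain of K-axiom applications forces O(lock_door), and none forces O(¬lock_door). So lock_door is neither obligatory nor forbidden under these norms.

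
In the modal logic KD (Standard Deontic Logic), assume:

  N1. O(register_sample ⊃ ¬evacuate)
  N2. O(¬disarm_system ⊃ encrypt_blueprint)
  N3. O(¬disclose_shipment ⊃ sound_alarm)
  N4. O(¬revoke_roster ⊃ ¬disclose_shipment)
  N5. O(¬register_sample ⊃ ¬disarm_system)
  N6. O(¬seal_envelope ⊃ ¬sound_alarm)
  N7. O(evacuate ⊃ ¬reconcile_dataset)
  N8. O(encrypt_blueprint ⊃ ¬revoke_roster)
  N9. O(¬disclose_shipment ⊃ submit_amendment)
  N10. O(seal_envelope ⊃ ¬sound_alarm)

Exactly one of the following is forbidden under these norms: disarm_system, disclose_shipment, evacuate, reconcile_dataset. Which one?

Premises 6 and 10 cover both cases: O(¬seal_envelope ⊃ ¬sound_alarm) and O(seal_envelope ⊃ ¬sound_alarm). Since ¬seal_envelope ∨ seal_envelope is a tautology, O(¬sound_alarm) follows.
Premise 3, O(¬disclose_shipment ⊃ sound_alarm), contraposes to O(¬sound_alarm ⊃ disclose_shipment); with O(¬sound_alarm) we get O(disclose_shipment).
The contrapositive of premise 4 (O(¬revoke_roster ⊃ ¬disclose_shipment)) is O(disclose_shipment ⊃ revoke_roster), and O(disclose_shipment) is already established, so O(revoke_roster).
The contrapositive of premise 8 (O(encrypt_blueprint ⊃ ¬revoke_roster)) is O(revoke_roster ⊃ ¬encrypt_blueprint), and O(revoke_roster) is already established, so O(¬encrypt_blueprint).
The contrapositive of premise 2 (O(¬disarm_system ⊃ encrypt_blueprint)) is O(¬encrypt_blueprint ⊃ disarm_system), and O(¬encrypt_blueprint) is already established, so O(disarm_system).
Premise 5 is O(¬register_sample ⊃ ¬disarm_system); contrapositively O(disarm_system ⊃ register_sample). Since O(disarm_system) holds, K gives O(register_sample).
Applying K to premise 1 (O(register_sample ⊃ ¬evacuate)) and O(register_sample) yields O(¬evacuate).
So O(¬evacuate) holds, i.e. evacuate is forbidden. None of the other listed options is forbidden under the premises.

evacuate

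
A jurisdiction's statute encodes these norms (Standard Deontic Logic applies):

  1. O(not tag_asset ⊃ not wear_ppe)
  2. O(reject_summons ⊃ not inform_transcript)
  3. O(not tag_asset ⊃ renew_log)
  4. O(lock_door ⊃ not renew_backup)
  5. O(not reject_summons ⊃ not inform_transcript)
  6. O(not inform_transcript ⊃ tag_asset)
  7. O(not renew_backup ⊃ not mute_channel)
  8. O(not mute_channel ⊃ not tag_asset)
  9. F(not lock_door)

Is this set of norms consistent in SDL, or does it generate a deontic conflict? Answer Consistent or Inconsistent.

Inconsistent

Premises 5 and 2 cover both cases: O(not reject_summons ⊃ not inform_transcript) and O(reject_summons ⊃ not inform_transcript). Since not reject_summons ∨ reject_summons is a tautology, O(not inform_transcript) follows.
Applying K to premise 6 (O(not inform_transcript ⊃ tag_asset)) and O(not inform_transcript) yields O(tag_asset).
The contrapositive of premise 8 (O(not mute_channel ⊃ not tag_asset)) is O(tag_asset ⊃ mute_channel), and O(tag_asset) is already established, so O(mute_channel).
Premise 7 is O(not renew_backup ⊃ not mute_channel); contrapositively O(mute_channel ⊃ renew_backup). Since O(mute_channel) holds, K gives O(renew_backup).
Premise 4 is O(lock_door ⊃ not renew_backup); contrapositively O(renew_backup ⊃ not lock_door). Since O(renew_backup) holds, K gives O(not lock_door).
But premise 9, F(not lock_door), means O(lock_door).
We now have both O(not lock_door) and O(lock_door) — lock_door is simultaneously obligatory and forbidden, violating the D-axiom.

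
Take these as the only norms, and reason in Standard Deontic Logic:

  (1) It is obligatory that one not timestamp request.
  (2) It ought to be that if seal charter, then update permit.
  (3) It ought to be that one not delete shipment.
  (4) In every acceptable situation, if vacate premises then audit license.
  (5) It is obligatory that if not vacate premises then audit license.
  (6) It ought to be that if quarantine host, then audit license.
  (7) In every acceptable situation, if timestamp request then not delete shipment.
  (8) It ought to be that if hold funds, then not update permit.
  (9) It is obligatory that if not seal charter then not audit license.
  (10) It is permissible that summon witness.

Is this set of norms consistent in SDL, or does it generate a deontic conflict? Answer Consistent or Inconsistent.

Premise 7 is O(timestamp_request → ¬delete_shipment); even if O(¬delete_shipment) held, inferring O(timestamp_request) would be affirming the consequent — invalid.
So O(timestamp_request) is not derivable, and the apparent clash with O(¬timestamp_request) does not arise.
A world satisfying every obligation exists (e.g. audit_license=true, delete_shipment=false, hold_funds=false, quarantine_host=false, seal_charter=true, summon_witness=false, timestamp_request=false, update_permit=true, vacate_premises=false); no atom is both obligatory and forbidden, so the set is consistent.

Consistent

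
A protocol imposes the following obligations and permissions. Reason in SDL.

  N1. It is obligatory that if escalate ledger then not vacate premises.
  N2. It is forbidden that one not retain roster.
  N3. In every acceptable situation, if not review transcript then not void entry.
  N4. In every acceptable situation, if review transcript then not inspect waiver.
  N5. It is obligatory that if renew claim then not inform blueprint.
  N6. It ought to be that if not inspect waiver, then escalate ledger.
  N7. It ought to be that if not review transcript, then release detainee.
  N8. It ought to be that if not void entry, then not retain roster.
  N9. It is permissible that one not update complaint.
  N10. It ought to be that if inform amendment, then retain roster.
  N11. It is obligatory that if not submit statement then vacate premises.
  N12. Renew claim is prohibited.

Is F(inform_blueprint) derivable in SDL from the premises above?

No

Premise 5 is O(renew_claim → ¬inform_blueprint), but O(renew_claim) is not derivable from the premises, so it does not yield O(¬inform_blueprint).
No other premise forces O(¬inform_blueprint). An ideal world satisfying every premise can still have inform_blueprint true, so F(inform_blueprint) is not derivable.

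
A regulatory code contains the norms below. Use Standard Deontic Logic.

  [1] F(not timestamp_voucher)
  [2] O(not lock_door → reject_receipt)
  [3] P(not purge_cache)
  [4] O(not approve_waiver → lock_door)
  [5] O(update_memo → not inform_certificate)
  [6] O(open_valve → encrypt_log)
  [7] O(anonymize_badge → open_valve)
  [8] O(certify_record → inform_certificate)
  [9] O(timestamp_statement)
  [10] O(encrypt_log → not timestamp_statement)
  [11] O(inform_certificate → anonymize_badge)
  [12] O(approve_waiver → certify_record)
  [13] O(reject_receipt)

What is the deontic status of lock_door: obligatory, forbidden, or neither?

Obligatory

From premise 9 we have O(timestamp_statement).
The contrapositive of premise 10 (O(encrypt_log → not timestamp_statement)) is O(timestamp_statement → not encrypt_log), and O(timestamp_statement) is already established, so O(not encrypt_log).
Premise 6, O(open_valve → encrypt_log), contraposes to O(not encrypt_log → not open_valve); with O(not encrypt_log) we get O(not open_valve).
The contrapositive of premise 7 (O(anonymize_badge → open_valve)) is O(not open_valve → not anonymize_badge), and O(not open_valve) is already established, so O(not anonymize_badge).
Premise 11 is O(inform_certificate → anonymize_badge); contrapositively O(not anonymize_badge → not inform_certificate). Since O(not anonymize_badge) holds, K gives O(not inform_certificate).
Premise 8, O(certify_record → inform_certificate), contraposes to O(not inform_certificate → not certify_record); with O(not inform_certificate) we get O(not certify_record).
Premise 12, O(approve_waiver → certify_record), contraposes to O(not certify_record → not approve_waiver); with O(not certify_record) we get O(not approve_waiver).
Premise 4 is O(not approve_waiver → lock_door); since O(not approve_waiver), deontic closure gives O(lock_door).
Premises 1, 2, 3, 5, 13 do not contribute to this derivation.
Hence lock_door is obligatory.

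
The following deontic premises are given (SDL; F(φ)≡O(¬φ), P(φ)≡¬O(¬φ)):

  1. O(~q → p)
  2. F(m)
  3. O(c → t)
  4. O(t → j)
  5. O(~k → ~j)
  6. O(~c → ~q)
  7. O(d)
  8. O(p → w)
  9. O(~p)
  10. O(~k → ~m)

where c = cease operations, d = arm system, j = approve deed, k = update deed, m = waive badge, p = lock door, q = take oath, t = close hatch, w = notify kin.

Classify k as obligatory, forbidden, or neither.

Premise 9 gives O(~p).
Premise 1, O(~q → p), contraposes to O(~p → q); with O(~p) we get O(q).
The contrapositive of premise 6 (O(~c → ~q)) is O(q → c), and O(q) is already established, so O(c).
Premise 3 is O(c → t); since O(c), deontic closure gives O(t).
Premise 4 is O(t → j); since O(t), deontic closure gives O(j).
Premise 5 is O(~k → ~j); contrapositively O(j → k). Since O(j) holds, K gives O(k).
Premises 2, 7, 8, 10 do not contribute to this derivation.
Hence k is obligatory.

Obligatory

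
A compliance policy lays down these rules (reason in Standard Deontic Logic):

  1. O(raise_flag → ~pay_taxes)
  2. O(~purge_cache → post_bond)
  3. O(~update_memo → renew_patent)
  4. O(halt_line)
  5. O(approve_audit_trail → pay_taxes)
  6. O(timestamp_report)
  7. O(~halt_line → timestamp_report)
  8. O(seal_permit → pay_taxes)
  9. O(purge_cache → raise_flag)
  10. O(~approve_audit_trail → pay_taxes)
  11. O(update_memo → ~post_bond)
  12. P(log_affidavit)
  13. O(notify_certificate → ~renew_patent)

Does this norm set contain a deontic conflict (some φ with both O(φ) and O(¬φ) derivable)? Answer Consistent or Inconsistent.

Premise 7 is O(~halt_line → timestamp_report); even if O(timestamp_report) held, inferring O(~halt_line) would be affirming the consequent — invalid.
So O(~halt_line) is not derivable, and the apparent clash with O(halt_line) does not arise.
A world satisfying every obligation exists (e.g. approve_audit_trail=false, halt_line=true, log_affidavit=false, notify_certificate=false, pay_taxes=true, post_bond=true, purge_cache=false, raise_flag=false, renew_patent=true, seal_permit=false, timestamp_report=true, update_memo=false); no atom is both obligatory and forbidden, so the set is consistent.

Consistent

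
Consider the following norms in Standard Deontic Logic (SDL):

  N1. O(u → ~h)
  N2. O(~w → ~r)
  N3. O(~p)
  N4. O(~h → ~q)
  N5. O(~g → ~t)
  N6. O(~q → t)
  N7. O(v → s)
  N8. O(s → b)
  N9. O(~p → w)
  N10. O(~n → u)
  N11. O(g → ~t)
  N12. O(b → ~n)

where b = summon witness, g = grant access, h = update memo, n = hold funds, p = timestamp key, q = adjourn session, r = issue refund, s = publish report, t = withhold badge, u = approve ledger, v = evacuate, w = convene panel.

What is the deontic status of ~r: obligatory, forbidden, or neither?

Premise 2 is O(~w → ~r), but O(~w) is not derivable from the premises, so it does not yield O(~r).
No premise or chain of K-axiom applications forces O(~r), and none forces O(r). So ~r is neither obligatory nor forbidden under these norms.

Neither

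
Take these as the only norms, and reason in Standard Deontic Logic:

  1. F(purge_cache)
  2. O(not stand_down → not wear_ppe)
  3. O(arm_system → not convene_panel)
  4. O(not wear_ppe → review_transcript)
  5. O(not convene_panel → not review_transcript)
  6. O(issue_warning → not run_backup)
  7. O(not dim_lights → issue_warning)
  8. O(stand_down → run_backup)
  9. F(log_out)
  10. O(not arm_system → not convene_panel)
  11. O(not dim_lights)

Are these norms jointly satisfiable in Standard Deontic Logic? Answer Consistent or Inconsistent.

Inconsistent

Premises 3 and 10 cover both cases: O(arm_system → not convene_panel) and O(not arm_system → not convene_panel). Since arm_system ∨ not arm_system is a tautology, O(not convene_panel) follows.
Applying K to premise 5 (O(not convene_panel → not review_transcript)) and O(not convene_panel) yields O(not review_transcript).
Premise 4, O(not wear_ppe → review_transcript), contraposes to O(not review_transcript → wear_ppe); with O(not review_transcript) we get O(wear_ppe).
Premise 2, O(not stand_down → not wear_ppe), contraposes to O(wear_ppe → stand_down); with O(wear_ppe) we get O(stand_down).
Premise 8 is O(stand_down → run_backup); since O(stand_down), deontic closure gives O(run_backup).
The contrapositive of premise 6 (O(issue_warning → not run_backup)) is O(run_backup → not issue_warning), and O(run_backup) is already established, so O(not issue_warning).
The contrapositive of premise 7 (O(not dim_lights → issue_warning)) is O(not issue_warning → dim_lights), and O(not issue_warning) is already established, so O(dim_lights).
But premise 11 directly asserts O(not dim_lights).
We now have both O(dim_lights) and O(not dim_lights) — dim_lights is simultaneously obligatory and forbidden, violating the D-axiom.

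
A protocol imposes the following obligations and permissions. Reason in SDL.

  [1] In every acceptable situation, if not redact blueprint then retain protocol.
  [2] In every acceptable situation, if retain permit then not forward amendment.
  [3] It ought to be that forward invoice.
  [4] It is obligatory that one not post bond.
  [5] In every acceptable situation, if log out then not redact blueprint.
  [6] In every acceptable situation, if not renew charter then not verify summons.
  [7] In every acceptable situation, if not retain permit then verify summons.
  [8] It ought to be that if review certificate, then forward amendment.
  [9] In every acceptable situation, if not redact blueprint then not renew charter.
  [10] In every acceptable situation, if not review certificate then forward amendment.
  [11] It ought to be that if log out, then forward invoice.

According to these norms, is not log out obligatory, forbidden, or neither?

Obligatory

Premises 10 and 8 are O(¬review_certificate → forward_amendment) and O(review_certificate → forward_amendment); every ideal world satisfies ¬review_certificate or review_certificate, so in either case forward_amendment holds — hence O(forward_amendment).
The contrapositive of premise 2 (O(retain_permit → ¬forward_amendment)) is O(forward_amendment → ¬retain_permit), and O(forward_amendment) is already established, so O(¬retain_permit).
With premise 7, O(¬retain_permit → verify_summons), the K-axiom yields O(verify_summons).
Premise 6 is O(¬renew_charter → ¬verify_summons); contrapositively O(verify_summons → renew_charter). Since O(verify_summons) holds, K gives O(renew_charter).
The contrapositive of premise 9 (O(¬redact_blueprint → ¬renew_charter)) is O(renew_charter → redact_blueprint), and O(renew_charter) is already established, so O(redact_blueprint).
Premise 5, O(log_out → ¬redact_blueprint), contraposes to O(redact_blueprint → ¬log_out); with O(redact_blueprint) we get O(¬log_out).
Premises 1, 3, 4, 11 do not contribute to this derivation.
Hence ¬log_out is obligatory.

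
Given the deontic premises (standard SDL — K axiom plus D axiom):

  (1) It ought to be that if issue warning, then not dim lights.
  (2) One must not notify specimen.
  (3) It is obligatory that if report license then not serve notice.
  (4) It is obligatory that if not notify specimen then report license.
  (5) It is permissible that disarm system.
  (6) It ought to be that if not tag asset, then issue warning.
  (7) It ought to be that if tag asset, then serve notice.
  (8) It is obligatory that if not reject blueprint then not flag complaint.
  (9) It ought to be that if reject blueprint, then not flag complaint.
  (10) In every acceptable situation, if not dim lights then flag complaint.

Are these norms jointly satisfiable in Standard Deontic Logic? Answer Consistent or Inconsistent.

Premises 8 and 9 are O(¬reject_blueprint → ¬flag_complaint) and O(reject_blueprint → ¬flag_complaint); every ideal world satisfies ¬reject_blueprint or reject_blueprint, so in either case ¬flag_complaint holds — hence O(¬flag_complaint).
The contrapositive of premise 10 (O(¬dim_lights → flag_complaint)) is O(¬flag_complaint → dim_lights), and O(¬flag_complaint) is already established, so O(dim_lights).
Premise 1, O(issue_warning → ¬dim_lights), contraposes to O(dim_lights → ¬issue_warning); with O(dim_lights) we get O(¬issue_warning).
The contrapositive of premise 6 (O(¬tag_asset → issue_warning)) is O(¬issue_warning → tag_asset), and O(¬issue_warning) is already established, so O(tag_asset).
With premise 7, O(tag_asset → serve_notice), the K-axiom yields O(serve_notice).
Premise 3 is O(report_license → ¬serve_notice); contrapositively O(serve_notice → ¬report_license). Since O(serve_notice) holds, K gives O(¬report_license).
The contrapositive of premise 4 (O(¬notify_specimen → report_license)) is O(¬report_license → notify_specimen), and O(¬report_license) is already established, so O(notify_specimen).
Yet premise 2 is F(notify_specimen), i.e. O(¬notify_specimen).
We now have both O(notify_specimen) and O(¬notify_specimen) — notify_specimen is simultaneously obligatory and forbidden, violating the D-axiom.

Inconsistent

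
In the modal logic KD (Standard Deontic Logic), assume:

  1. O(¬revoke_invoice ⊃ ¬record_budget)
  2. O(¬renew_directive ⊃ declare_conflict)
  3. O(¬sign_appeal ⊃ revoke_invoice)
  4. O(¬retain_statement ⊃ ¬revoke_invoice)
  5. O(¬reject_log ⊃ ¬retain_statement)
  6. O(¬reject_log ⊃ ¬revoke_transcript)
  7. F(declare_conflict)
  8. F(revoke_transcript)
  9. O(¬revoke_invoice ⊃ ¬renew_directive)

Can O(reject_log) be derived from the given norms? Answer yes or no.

Premise 7 is F(declare_conflict), i.e. O(¬declare_conflict).
The contrapositive of premise 2 (O(¬renew_directive ⊃ declare_conflict)) is O(¬declare_conflict ⊃ renew_directive), and O(¬declare_conflict) is already established, so O(renew_directive).
Premise 9, O(¬revoke_invoice ⊃ ¬renew_directive), contraposes to O(renew_directive ⊃ revoke_invoice); with O(renew_directive) we get O(revoke_invoice).
Premise 4 is O(¬retain_statement ⊃ ¬revoke_invoice); contrapositively O(revoke_invoice ⊃ retain_statement). Since O(revoke_invoice) holds, K gives O(retain_statement).
The contrapositive of premise 5 (O(¬reject_log ⊃ ¬retain_statement)) is O(retain_statement ⊃ reject_log), and O(retain_statement) is already established, so O(reject_log).
Premises 1, 3, 6, 8 do not contribute to this derivation.
So O(reject_log) follows.

Yes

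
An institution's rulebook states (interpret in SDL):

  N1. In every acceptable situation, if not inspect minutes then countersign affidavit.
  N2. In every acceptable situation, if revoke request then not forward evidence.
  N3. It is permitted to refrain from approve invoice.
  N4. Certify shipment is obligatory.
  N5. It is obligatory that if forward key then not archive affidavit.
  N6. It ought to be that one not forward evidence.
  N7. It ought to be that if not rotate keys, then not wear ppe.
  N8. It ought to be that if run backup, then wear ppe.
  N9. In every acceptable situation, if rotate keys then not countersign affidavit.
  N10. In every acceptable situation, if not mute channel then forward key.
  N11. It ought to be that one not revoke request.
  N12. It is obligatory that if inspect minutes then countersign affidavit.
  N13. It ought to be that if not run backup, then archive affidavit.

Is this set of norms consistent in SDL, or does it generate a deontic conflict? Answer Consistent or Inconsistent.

Premise 2 is O(revoke_request → ¬forward_evidence); even if O(¬forward_evidence) held, inferring O(revoke_request) would be affirming the consequent — invalid.
So O(revoke_request) is not derivable, and the apparent clash with O(¬revoke_request) does not arise.
A world satisfying every obligation exists (e.g. approve_invoice=false, archive_affidavit=true, certify_shipment=true, countersign_affidavit=true, forward_evidence=false, forward_key=false, inspect_minutes=false, mute_channel=true, revoke_request=false, rotate_keys=false, run_backup=false, wear_ppe=false); no atom is both obligatory and forbidden, so the set is consistent.

Consistent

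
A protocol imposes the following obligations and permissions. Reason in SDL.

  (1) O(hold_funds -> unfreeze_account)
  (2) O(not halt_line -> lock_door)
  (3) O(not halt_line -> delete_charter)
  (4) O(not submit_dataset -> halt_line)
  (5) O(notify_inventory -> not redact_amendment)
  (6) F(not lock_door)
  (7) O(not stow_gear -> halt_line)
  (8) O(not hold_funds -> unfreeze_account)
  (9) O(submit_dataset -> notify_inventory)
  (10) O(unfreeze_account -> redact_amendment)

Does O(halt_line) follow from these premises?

Yes

Premises 1 and 8 cover both cases: O(hold_funds -> unfreeze_account) and O(not hold_funds -> unfreeze_account). Since hold_funds ∨ not hold_funds is a tautology, O(unfreeze_account) follows.
With premise 10, O(unfreeze_account -> redact_amendment), the K-axiom yields O(redact_amendment).
Premise 5, O(notify_inventory -> not redact_amendment), contraposes to O(redact_amendment -> not notify_inventory); with O(redact_amendment) we get O(not notify_inventory).
Premise 9 is O(submit_dataset -> notify_inventory); contrapositively O(not notify_inventory -> not submit_dataset). Since O(not notify_inventory) holds, K gives O(not submit_dataset).
With premise 4, O(not submit_dataset -> halt_line), the K-axiom yields O(halt_line).
Premises 2, 3, 6, 7 do not contribute to this derivation.
So O(halt_line) follows.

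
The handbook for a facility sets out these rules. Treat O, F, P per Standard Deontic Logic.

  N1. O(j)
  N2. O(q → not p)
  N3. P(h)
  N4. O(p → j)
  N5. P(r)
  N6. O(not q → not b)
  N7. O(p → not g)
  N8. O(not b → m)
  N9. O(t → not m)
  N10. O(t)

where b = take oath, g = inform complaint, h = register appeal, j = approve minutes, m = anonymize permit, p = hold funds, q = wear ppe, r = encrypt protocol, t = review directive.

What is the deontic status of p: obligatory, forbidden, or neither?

Forbidden

Premise 10 states O(t) outright.
Premise 9 is O(t → not m); since O(t), deontic closure gives O(not m).
Premise 8, O(not b → m), contraposes to O(not m → b); with O(not m) we get O(b).
Premise 6 is O(not q → not b); contrapositively O(b → q). Since O(b) holds, K gives O(q).
Premise 2 is O(q → not p); since O(q), deontic closure gives O(not p).
Premises 1, 3, 4, 5, 7 do not contribute to this derivation.
Thus O(not p), which is F(p): p is forbidden.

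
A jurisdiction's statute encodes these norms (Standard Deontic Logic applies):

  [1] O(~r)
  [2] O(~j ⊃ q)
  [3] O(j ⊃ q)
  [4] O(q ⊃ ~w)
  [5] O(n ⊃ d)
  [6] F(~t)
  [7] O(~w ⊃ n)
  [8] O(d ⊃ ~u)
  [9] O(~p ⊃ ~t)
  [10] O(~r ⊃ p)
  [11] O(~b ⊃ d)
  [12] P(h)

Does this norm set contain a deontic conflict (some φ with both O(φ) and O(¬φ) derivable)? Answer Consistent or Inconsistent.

Consistent

Premise 9 is O(~p ⊃ ~t), but O(~p) is not derivable from the premises, so it does not yield O(~t).
So O(~t) is not derivable, and the apparent clash with O(t) does not arise.
A world satisfying every obligation exists (e.g. b=false, d=true, h=false, j=false, n=true, p=true, q=true, r=false, t=true, u=false, w=false); no atom is both obligatory and forbidden, so the set is consistent.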